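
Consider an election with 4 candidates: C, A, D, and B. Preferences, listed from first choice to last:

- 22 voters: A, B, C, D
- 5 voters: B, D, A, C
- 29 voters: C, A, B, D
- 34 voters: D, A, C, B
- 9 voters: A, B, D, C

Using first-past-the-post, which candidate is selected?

D

First-place votes: C 29, A 31, D 34, B 5.
D has the most first-place votes.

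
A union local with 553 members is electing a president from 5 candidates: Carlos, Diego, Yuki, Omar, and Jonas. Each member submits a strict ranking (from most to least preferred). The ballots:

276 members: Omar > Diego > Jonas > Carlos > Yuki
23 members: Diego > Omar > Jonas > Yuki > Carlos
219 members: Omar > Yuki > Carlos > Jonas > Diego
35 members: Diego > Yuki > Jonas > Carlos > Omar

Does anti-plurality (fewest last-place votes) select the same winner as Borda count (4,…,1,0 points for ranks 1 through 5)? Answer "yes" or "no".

no

Anti-plurality — last-place votes: Carlos 23, Diego 219, Yuki 276, Omar 35, Jonas 0. Winner: Jonas.
Borda — scores: Carlos 749, Diego 1060, Yuki 785, Omar 2049, Jonas 887. Winner: Omar.
The two methods disagree.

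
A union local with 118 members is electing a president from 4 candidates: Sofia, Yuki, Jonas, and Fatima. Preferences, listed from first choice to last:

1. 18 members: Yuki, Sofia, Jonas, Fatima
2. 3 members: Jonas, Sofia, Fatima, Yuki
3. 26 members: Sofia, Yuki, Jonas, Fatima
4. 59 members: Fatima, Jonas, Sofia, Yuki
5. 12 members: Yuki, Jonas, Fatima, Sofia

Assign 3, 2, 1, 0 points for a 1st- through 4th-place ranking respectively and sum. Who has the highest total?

Jonas

Sofia: 18·2 + 3·2 + 26·3 + 59·1 + 12·0 = 179
Yuki: 18·3 + 3·0 + 26·2 + 59·0 + 12·3 = 142
Jonas: 18·1 + 3·3 + 26·1 + 59·2 + 12·2 = 195
Fatima: 18·0 + 3·1 + 26·0 + 59·3 + 12·1 = 192
Jonas has the highest Borda score (195).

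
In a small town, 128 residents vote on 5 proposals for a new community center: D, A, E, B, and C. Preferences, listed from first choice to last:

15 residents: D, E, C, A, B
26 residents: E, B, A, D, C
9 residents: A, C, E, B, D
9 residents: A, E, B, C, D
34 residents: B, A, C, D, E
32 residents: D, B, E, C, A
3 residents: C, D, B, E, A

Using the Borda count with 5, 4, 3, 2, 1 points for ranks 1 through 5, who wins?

D: 15·5 + 26·2 + 9·1 + 9·1 + 34·2 + 32·5 + 3·4 = 385
A: 15·2 + 26·3 + 9·5 + 9·5 + 34·4 + 32·1 + 3·1 = 369
E: 15·4 + 26·5 + 9·3 + 9·4 + 34·1 + 32·3 + 3·2 = 389
B: 15·1 + 26·4 + 9·2 + 9·3 + 34·5 + 32·4 + 3·3 = 471
C: 15·3 + 26·1 + 9·4 + 9·2 + 34·3 + 32·2 + 3·5 = 306
B has the highest Borda score (471).

B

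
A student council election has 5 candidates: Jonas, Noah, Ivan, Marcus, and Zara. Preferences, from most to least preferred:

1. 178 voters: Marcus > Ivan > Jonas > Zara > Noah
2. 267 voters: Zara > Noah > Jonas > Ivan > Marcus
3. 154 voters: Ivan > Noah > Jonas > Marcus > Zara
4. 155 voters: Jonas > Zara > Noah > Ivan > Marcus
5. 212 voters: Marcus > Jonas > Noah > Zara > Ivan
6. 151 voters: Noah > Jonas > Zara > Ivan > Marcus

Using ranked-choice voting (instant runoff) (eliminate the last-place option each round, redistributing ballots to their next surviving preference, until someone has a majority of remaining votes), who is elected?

Jonas

Round 1: Jonas 155, Noah 151, Ivan 154, Marcus 390, Zara 267. Eliminate Noah.
Round 2: Jonas 306, Ivan 154, Marcus 390, Zara 267. Eliminate Ivan.
Round 3: Jonas 460, Marcus 390, Zara 267. Eliminate Zara.
Round 4: Jonas 727, Marcus 390. Jonas has a majority.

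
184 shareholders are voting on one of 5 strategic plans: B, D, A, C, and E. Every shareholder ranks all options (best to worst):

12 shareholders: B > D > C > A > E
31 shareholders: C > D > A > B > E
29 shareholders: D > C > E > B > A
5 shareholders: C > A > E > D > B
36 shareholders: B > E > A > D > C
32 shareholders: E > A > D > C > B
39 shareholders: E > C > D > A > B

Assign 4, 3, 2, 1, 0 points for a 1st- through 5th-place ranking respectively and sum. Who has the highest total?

E

B: 12·4 + 31·1 + 29·1 + 5·0 + 36·4 + 32·0 + 39·0 = 252
D: 12·3 + 31·3 + 29·4 + 5·1 + 36·1 + 32·2 + 39·2 = 428
A: 12·1 + 31·2 + 29·0 + 5·3 + 36·2 + 32·3 + 39·1 = 296
C: 12·2 + 31·4 + 29·3 + 5·4 + 36·0 + 32·1 + 39·3 = 404
E: 12·0 + 31·0 + 29·2 + 5·2 + 36·3 + 32·4 + 39·4 = 460
E has the highest Borda score (460).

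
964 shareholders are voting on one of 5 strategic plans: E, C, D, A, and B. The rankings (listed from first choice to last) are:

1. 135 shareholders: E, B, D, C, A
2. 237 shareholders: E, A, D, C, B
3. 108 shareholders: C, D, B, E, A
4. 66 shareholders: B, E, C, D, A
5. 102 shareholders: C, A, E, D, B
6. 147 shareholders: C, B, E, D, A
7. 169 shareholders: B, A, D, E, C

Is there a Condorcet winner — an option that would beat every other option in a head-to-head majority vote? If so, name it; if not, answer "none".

none

Checking pairwise contests:
B beats E 490–474.
E beats C 607–357.
E beats D 687–277.
E beats A 693–271.
C beats B 594–370.
Every option loses at least one head-to-head, so there is no Condorcet winner.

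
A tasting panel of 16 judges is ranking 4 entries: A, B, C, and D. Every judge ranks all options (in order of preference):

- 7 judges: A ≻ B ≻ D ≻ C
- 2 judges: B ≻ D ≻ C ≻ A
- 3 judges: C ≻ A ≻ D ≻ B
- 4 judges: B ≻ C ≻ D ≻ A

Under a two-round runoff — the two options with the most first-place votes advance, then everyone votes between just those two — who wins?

A

Round 1 first-place votes: A 7, B 6, C 3, D 0.
A and B advance.
Runoff: A is preferred to B by 10 voters; B by 6.
A wins the runoff.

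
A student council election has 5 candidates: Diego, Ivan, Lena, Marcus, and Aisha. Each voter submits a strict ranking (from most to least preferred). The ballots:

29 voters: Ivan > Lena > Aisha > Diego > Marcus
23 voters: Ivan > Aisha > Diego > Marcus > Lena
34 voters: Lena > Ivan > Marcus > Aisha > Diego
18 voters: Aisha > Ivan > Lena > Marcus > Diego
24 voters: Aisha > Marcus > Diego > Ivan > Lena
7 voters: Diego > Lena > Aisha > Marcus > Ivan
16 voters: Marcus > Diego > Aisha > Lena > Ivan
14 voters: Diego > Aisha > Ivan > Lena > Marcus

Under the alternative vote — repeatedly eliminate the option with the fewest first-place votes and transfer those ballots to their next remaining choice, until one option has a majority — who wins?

Round 1: Diego 21, Ivan 52, Lena 34, Marcus 16, Aisha 42. Eliminate Marcus.
Round 2: Diego 37, Ivan 52, Lena 34, Aisha 42. Eliminate Lena.
Round 3: Diego 37, Ivan 86, Aisha 42. Ivan has a majority.

Ivan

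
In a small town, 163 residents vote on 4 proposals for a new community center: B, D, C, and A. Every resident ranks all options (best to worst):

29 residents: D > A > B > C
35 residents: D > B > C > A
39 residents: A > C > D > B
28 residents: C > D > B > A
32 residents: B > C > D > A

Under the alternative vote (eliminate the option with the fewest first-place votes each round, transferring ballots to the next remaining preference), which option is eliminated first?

Round 1: B 32, D 64, C 28, A 39. Eliminate C.

C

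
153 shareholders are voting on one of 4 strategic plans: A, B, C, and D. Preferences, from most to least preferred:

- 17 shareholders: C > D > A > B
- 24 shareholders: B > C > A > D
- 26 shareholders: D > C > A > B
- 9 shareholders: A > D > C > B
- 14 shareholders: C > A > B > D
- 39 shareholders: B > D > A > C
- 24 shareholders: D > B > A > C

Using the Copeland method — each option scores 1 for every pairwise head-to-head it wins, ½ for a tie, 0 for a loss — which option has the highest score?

B

A: loses to B, C, and D → score 0.
B: beats A, C, and D → score 3.
C: beats A; loses to B and D → score 1.
D: beats A and C; loses to B → score 2.
B has the best pairwise record.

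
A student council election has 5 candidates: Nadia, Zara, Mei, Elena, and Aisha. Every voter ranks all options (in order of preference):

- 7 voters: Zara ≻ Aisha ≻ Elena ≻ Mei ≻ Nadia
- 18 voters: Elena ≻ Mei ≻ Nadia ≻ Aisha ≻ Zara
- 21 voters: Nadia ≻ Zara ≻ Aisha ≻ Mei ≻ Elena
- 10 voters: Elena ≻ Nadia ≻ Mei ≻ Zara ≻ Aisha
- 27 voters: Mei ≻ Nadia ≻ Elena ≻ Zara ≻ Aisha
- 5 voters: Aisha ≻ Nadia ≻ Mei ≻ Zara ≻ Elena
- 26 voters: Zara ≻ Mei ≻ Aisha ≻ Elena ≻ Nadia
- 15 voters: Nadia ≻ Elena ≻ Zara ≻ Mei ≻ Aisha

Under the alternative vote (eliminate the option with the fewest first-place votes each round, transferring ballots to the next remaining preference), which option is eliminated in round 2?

Mei

Round 1: Nadia 36, Zara 33, Mei 27, Elena 28, Aisha 5. Eliminate Aisha.
Round 2: Nadia 41, Zara 33, Mei 27, Elena 28. Eliminate Mei.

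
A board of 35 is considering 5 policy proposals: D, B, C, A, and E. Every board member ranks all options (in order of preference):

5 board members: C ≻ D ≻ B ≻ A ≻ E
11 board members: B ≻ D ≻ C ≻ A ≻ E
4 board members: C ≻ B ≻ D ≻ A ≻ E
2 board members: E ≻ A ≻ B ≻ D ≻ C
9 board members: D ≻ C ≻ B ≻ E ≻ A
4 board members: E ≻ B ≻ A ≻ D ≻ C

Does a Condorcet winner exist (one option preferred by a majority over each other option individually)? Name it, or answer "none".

none

Checking pairwise contests:
B beats D 21–14.
C beats B 18–17.
D beats C 26–9.
D beats A 29–6.
D beats E 29–6.
Every option loses at least one head-to-head, so there is no Condorcet winner.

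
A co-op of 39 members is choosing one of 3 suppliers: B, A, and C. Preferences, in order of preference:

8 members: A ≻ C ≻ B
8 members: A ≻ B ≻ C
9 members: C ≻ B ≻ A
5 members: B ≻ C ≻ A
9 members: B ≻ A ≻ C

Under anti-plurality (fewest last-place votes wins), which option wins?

Last-place votes: B 8, A 14, C 17.
B is ranked last by the fewest voters, so B wins.

B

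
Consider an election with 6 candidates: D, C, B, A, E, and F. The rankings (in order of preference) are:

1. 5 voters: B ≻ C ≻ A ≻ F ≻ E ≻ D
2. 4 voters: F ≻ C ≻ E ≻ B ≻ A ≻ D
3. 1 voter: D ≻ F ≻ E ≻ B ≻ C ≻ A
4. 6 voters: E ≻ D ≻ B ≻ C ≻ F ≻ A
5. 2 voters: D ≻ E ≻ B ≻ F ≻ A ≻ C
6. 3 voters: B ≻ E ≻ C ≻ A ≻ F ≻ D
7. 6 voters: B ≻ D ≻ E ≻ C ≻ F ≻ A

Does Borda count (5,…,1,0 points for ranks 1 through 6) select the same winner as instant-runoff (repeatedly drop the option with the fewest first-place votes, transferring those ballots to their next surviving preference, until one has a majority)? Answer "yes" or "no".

Borda — scores: D 63, C 70, B 104, A 27, E 88, F 53. Winner: B.
Instant-runoff — R1 D 3, C 0, B 14, A 0, E 6, F 4 (B winner). Winner: B.
The two methods agree.

yes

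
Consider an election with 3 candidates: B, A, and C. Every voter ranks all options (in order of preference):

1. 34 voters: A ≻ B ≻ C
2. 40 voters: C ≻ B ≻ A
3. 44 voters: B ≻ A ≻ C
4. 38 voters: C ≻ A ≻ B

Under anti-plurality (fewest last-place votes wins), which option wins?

B

Last-place votes: B 38, A 40, C 78.
B is ranked last by the fewest voters, so B wins.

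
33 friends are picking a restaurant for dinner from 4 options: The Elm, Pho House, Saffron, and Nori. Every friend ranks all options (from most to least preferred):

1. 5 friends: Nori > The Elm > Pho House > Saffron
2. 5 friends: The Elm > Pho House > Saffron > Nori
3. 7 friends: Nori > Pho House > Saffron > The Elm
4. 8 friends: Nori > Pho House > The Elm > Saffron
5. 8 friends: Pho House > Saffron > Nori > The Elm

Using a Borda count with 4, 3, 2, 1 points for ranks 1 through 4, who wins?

Pho House

The Elm: 5·3 + 5·4 + 7·1 + 8·2 + 8·1 = 66
Pho House: 5·2 + 5·3 + 7·3 + 8·3 + 8·4 = 102
Saffron: 5·1 + 5·2 + 7·2 + 8·1 + 8·3 = 61
Nori: 5·4 + 5·1 + 7·4 + 8·4 + 8·2 = 101
Pho House has the highest Borda score (102).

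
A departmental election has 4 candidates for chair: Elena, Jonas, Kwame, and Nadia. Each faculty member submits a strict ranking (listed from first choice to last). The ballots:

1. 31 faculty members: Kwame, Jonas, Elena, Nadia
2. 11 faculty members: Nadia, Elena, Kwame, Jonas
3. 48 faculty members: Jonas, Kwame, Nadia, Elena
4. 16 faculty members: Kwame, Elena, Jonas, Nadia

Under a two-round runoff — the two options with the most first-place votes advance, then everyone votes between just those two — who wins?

Kwame

Round 1 first-place votes: Elena 0, Jonas 48, Kwame 47, Nadia 11.
Jonas and Kwame advance.
Runoff: Jonas is preferred to Kwame by 48 voters; Kwame by 58.
Kwame wins the runoff.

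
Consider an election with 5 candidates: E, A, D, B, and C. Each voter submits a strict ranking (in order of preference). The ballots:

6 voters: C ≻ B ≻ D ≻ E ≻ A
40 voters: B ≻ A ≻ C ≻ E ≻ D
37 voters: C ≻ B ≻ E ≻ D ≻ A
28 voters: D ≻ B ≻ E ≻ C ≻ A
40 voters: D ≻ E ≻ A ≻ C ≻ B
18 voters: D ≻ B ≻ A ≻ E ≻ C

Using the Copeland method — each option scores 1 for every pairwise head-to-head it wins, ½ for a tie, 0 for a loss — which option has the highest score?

D

E: beats A and C; loses to D and B → score 2.
A: beats C; loses to E, D, and B → score 1.
D: beats E, A, B, and C → score 4.
B: beats E, A, and C; loses to D → score 3.
C: loses to E, A, D, and B → score 0.
D has the best pairwise record.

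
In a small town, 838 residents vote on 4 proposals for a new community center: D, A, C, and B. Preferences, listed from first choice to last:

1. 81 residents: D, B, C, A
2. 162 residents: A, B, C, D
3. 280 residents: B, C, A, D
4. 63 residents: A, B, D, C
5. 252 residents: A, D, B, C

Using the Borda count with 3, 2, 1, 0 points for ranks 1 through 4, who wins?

A

D: 81·3 + 162·0 + 280·0 + 63·1 + 252·2 = 810
A: 81·0 + 162·3 + 280·1 + 63·3 + 252·3 = 1711
C: 81·1 + 162·1 + 280·2 + 63·0 + 252·0 = 803
B: 81·2 + 162·2 + 280·3 + 63·2 + 252·1 = 1704
A has the highest Borda score (1711).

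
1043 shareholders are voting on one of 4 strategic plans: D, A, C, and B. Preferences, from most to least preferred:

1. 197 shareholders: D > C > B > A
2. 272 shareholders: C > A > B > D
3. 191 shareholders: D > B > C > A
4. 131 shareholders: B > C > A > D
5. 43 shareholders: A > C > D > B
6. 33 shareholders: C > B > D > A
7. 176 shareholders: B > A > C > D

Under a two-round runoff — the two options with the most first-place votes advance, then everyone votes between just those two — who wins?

Round 1 first-place votes: D 388, A 43, C 305, B 307.
D and B advance.
Runoff: D is preferred to B by 431 voters; B by 612.
B wins the runoff.

B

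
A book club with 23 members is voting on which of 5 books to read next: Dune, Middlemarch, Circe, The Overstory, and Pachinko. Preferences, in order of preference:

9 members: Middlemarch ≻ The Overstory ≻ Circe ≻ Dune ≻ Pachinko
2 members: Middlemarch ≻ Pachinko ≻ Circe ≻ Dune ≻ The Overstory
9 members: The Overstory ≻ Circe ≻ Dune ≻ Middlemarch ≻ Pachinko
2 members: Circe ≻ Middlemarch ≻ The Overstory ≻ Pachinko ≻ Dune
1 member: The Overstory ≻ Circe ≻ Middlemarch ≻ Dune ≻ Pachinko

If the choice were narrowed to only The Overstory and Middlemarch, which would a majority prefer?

Middlemarch

Voters preferring The Overstory to Middlemarch: 10; preferring Middlemarch to The Overstory: 13.
Middlemarch wins the head-to-head.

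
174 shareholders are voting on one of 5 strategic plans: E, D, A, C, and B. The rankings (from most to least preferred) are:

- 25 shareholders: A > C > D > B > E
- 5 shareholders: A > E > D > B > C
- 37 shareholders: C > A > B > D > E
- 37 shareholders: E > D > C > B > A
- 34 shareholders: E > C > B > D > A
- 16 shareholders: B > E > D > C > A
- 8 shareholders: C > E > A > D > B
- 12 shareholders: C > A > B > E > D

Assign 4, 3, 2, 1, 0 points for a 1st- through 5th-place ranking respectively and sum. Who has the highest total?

C

E: 25·0 + 5·3 + 37·0 + 37·4 + 34·4 + 16·3 + 8·3 + 12·1 = 383
D: 25·2 + 5·2 + 37·1 + 37·3 + 34·1 + 16·2 + 8·1 + 12·0 = 282
A: 25·4 + 5·4 + 37·3 + 37·0 + 34·0 + 16·0 + 8·2 + 12·3 = 283
C: 25·3 + 5·0 + 37·4 + 37·2 + 34·3 + 16·1 + 8·4 + 12·4 = 495
B: 25·1 + 5·1 + 37·2 + 37·1 + 34·2 + 16·4 + 8·0 + 12·2 = 297
C has the highest Borda score (495).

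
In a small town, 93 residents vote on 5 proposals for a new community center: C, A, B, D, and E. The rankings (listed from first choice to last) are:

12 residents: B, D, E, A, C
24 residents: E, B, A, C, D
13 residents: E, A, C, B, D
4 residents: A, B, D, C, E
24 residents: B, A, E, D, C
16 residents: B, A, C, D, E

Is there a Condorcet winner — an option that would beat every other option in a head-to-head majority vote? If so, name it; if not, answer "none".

B

B vs C: 80–13 for B.
B vs A: 76–17 for B.
B vs D: 93–0 for B.
B vs E: 56–37 for B.
B beats every other option head-to-head.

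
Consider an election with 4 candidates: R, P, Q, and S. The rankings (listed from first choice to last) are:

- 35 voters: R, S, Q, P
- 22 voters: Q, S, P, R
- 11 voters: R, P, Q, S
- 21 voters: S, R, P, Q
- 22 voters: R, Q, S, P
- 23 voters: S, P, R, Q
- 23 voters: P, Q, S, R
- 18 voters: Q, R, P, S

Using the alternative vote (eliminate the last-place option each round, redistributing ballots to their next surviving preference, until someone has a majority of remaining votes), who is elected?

Round 1: R 68, P 23, Q 40, S 44. Eliminate P.
Round 2: R 68, Q 63, S 44. Eliminate S.
Round 3: R 112, Q 63. R has a majority.

R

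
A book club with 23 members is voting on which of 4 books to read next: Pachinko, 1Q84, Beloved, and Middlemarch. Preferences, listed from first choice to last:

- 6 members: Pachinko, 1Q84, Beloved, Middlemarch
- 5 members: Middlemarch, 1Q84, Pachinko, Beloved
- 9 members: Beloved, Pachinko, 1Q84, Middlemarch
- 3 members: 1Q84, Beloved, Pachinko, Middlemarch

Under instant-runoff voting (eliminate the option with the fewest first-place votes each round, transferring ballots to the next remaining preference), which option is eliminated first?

Round 1: Pachinko 6, 1Q84 3, Beloved 9, Middlemarch 5. Eliminate 1Q84.

1Q84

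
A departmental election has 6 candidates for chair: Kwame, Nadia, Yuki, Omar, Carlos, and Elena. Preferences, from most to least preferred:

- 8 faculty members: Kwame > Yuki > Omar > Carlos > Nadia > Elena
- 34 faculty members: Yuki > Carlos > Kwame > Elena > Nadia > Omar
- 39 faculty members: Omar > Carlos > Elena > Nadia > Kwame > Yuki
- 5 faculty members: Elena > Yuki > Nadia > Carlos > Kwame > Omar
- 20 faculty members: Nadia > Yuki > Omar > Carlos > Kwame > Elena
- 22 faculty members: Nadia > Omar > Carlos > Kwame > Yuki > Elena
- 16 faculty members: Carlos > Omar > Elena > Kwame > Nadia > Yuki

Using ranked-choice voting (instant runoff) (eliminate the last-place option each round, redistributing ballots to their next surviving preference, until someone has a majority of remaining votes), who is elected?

Round 1: Kwame 8, Nadia 42, Yuki 34, Omar 39, Carlos 16, Elena 5. Eliminate Elena.
Round 2: Kwame 8, Nadia 42, Yuki 39, Omar 39, Carlos 16. Eliminate Kwame.
Round 3: Nadia 42, Yuki 47, Omar 39, Carlos 16. Eliminate Carlos.
Round 4: Nadia 42, Yuki 47, Omar 55. Eliminate Nadia.
Round 5: Yuki 67, Omar 77. Omar has a majority.

Omar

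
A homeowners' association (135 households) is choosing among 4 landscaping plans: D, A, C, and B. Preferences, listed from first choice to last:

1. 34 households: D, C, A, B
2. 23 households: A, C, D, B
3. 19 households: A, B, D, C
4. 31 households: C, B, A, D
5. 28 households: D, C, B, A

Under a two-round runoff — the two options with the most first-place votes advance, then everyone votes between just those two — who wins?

A

Round 1 first-place votes: D 62, A 42, C 31, B 0.
D and A advance.
Runoff: D is preferred to A by 62 voters; A by 73.
A wins the runoff.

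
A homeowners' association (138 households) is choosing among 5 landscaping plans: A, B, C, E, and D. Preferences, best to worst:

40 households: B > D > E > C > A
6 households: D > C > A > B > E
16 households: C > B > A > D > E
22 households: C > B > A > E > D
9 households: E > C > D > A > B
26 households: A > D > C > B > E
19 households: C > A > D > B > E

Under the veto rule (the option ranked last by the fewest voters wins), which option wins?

C

Last-place votes: A 40, B 9, C 0, E 67, D 22.
C is ranked last by the fewest voters, so C wins.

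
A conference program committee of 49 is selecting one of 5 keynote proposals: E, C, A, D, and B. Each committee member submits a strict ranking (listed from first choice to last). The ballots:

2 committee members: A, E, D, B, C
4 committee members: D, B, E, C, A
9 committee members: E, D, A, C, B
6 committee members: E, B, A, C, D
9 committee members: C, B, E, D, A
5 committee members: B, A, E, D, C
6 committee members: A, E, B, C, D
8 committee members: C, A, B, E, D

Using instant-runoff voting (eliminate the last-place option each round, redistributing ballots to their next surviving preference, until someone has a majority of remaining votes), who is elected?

Round 1: E 15, C 17, A 8, D 4, B 5. Eliminate D.
Round 2: E 15, C 17, A 8, B 9. Eliminate A.
Round 3: E 23, C 17, B 9. Eliminate B.
Round 4: E 32, C 17. E has a majority.

E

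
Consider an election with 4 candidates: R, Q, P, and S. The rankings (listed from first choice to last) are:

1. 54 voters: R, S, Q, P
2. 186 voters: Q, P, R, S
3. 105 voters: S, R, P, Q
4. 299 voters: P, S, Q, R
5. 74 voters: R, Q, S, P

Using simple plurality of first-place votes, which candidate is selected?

First-place votes: R 128, Q 186, P 299, S 105.
P has the most first-place votes.

P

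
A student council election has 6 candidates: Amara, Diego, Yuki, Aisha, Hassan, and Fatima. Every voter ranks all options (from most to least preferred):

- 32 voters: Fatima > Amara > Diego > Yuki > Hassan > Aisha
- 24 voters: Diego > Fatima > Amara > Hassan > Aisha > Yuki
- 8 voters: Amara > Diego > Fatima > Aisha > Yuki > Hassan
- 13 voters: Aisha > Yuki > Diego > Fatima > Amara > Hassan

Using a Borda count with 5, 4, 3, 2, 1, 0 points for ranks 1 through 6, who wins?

Amara: 32·4 + 24·3 + 8·5 + 13·1 = 253
Diego: 32·3 + 24·5 + 8·4 + 13·3 = 287
Yuki: 32·2 + 24·0 + 8·1 + 13·4 = 124
Aisha: 32·0 + 24·1 + 8·2 + 13·5 = 105
Hassan: 32·1 + 24·2 + 8·0 + 13·0 = 80
Fatima: 32·5 + 24·4 + 8·3 + 13·2 = 306
Fatima has the highest Borda score (306).

Fatima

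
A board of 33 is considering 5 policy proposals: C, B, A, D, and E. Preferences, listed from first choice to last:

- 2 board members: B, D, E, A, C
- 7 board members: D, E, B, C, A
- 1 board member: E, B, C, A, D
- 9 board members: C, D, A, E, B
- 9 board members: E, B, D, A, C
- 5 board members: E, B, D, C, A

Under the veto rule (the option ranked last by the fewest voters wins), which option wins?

E

Last-place votes: C 11, B 9, A 12, D 1, E 0.
E is ranked last by the fewest voters, so E wins.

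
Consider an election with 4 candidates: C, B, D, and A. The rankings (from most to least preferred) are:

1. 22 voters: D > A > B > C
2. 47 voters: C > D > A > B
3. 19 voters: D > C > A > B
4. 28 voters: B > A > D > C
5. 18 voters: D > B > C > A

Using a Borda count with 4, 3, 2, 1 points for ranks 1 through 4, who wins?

D

C: 22·1 + 47·4 + 19·3 + 28·1 + 18·2 = 331
B: 22·2 + 47·1 + 19·1 + 28·4 + 18·3 = 276
D: 22·4 + 47·3 + 19·4 + 28·2 + 18·4 = 433
A: 22·3 + 47·2 + 19·2 + 28·3 + 18·1 = 300
D has the highest Borda score (433).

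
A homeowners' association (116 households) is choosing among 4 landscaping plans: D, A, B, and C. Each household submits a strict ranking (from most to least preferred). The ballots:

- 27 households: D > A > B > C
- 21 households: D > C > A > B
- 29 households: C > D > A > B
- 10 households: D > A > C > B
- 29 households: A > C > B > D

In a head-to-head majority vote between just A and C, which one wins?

A

Voters preferring A to C: 66; preferring C to A: 50.
A wins the head-to-head.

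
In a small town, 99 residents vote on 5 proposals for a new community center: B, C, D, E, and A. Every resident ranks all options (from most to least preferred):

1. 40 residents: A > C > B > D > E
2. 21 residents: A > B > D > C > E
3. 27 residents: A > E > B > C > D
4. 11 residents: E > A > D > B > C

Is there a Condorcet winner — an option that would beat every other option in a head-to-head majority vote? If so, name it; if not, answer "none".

A

A vs B: 99–0 for A.
A vs C: 99–0 for A.
A vs D: 99–0 for A.
A vs E: 88–11 for A.
A beats every other option head-to-head.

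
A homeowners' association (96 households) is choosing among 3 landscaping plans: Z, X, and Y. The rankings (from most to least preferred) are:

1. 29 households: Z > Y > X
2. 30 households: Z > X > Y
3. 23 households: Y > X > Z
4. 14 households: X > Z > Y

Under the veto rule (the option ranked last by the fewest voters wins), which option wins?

Last-place votes: Z 23, X 29, Y 44.
Z is ranked last by the fewest voters, so Z wins.

Z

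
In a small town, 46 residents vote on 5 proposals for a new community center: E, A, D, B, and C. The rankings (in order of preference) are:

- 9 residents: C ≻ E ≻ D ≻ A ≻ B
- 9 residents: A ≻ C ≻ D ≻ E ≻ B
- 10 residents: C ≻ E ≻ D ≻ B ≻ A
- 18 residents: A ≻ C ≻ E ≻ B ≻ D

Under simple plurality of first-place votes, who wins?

A

First-place votes: E 0, A 27, D 0, B 0, C 19.
A has the most first-place votes.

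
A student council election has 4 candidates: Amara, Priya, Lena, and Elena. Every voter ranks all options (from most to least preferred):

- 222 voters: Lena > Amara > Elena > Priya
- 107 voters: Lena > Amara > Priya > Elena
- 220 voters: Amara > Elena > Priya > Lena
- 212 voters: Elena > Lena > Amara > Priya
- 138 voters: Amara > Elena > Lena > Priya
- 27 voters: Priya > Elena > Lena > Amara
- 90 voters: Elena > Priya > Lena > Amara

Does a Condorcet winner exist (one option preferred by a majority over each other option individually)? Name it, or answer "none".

none

Checking pairwise contests:
Lena beats Amara 658–358.
Amara beats Priya 899–117.
Elena beats Lena 687–329.
Amara beats Elena 687–329.
Every option loses at least one head-to-head, so there is no Condorcet winner.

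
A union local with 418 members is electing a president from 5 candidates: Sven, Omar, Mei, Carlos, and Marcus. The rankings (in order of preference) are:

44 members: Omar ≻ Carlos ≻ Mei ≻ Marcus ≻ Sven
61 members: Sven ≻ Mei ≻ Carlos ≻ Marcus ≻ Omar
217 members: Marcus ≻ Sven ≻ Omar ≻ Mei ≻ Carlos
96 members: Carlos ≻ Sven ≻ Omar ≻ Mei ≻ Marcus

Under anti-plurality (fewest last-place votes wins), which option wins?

Mei

Last-place votes: Sven 44, Omar 61, Mei 0, Carlos 217, Marcus 96.
Mei is ranked last by the fewest voters, so Mei wins.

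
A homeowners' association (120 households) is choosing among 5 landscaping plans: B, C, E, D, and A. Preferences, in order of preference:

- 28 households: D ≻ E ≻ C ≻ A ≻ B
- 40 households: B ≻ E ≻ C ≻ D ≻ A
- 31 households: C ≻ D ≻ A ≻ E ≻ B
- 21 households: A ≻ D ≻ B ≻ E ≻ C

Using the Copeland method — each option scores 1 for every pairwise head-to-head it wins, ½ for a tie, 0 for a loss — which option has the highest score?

D

B: beats C and E; loses to D and A → score 2.
C: beats D and A; loses to B and E → score 2.
E: beats C and A; loses to B and D → score 2.
D: beats B, E, and A; loses to C → score 3.
A: beats B; loses to C, E, and D → score 1.
D has the best pairwise record.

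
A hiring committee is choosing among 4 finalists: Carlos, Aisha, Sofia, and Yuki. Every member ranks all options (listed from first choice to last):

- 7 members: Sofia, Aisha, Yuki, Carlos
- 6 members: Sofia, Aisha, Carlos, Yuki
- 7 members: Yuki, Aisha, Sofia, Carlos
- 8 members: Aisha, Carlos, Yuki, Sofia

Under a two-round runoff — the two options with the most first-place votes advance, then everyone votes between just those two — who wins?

Aisha

Round 1 first-place votes: Carlos 0, Aisha 8, Sofia 13, Yuki 7.
Sofia and Aisha advance.
Runoff: Sofia is preferred to Aisha by 13 voters; Aisha by 15.
Aisha wins the runoff.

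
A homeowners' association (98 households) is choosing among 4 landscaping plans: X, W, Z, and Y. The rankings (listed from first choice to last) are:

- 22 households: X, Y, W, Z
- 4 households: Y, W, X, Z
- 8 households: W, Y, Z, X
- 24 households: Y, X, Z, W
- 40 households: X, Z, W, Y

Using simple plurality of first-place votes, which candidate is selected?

X

First-place votes: X 62, W 8, Z 0, Y 28.
X has the most first-place votes.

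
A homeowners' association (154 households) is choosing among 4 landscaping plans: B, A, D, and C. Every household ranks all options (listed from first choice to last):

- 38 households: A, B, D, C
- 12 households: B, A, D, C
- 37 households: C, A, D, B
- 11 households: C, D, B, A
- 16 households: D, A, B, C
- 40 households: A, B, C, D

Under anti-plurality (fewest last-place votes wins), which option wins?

A

Last-place votes: B 37, A 11, D 40, C 66.
A is ranked last by the fewest voters, so A wins.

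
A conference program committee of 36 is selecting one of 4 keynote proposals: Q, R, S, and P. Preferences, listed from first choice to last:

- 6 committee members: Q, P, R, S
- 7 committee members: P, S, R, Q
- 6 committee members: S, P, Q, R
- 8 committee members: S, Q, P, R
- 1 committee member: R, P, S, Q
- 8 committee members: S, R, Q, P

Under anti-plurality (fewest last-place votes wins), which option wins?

Last-place votes: Q 8, R 14, S 6, P 8.
S is ranked last by the fewest voters, so S wins.

S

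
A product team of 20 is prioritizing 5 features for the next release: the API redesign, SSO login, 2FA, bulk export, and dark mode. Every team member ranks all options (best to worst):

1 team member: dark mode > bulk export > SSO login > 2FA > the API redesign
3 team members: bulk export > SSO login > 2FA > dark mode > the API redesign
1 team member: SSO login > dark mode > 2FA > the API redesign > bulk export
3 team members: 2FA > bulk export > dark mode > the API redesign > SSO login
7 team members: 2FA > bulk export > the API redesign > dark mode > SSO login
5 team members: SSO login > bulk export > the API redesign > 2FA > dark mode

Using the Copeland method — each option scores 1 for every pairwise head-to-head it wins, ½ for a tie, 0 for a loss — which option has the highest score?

2FA

the API redesign: beats dark mode; ties SSO login; loses to 2FA and bulk export → score 1.5.
SSO login: ties the API redesign and 2FA; loses to bulk export and dark mode → score 1.
2FA: beats the API redesign, bulk export, and dark mode; ties SSO login → score 3.5.
bulk export: beats the API redesign, SSO login, and dark mode; loses to 2FA → score 3.
dark mode: beats SSO login; loses to the API redesign, 2FA, and bulk export → score 1.
2FA has the best pairwise record.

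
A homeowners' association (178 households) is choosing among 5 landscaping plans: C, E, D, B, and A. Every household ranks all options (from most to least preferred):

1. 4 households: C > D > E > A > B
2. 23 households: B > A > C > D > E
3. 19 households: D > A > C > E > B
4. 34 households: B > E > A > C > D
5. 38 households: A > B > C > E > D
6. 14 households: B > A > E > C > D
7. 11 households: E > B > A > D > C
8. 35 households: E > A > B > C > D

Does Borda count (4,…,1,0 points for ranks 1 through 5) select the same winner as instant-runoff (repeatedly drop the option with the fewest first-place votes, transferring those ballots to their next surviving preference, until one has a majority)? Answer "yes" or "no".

Borda — scores: C 259, E 379, D 122, B 501, A 519. Winner: A.
Instant-runoff — R1 C 4, E 46, D 19, B 71, A 38 (C out); R2 E 46, D 23, B 71, A 38 (D out); R3 E 50, B 71, A 57 (E out); R4 B 82, A 96 (A winner). Winner: A.
The two methods agree.

yes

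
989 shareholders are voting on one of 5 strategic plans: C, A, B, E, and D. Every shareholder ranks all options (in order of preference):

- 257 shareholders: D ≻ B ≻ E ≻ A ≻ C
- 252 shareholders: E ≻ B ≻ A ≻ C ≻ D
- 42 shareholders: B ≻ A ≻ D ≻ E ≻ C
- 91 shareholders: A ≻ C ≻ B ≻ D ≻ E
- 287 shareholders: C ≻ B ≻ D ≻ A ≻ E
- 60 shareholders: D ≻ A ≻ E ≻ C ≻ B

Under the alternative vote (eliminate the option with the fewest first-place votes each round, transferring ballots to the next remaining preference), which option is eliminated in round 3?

Round 1: C 287, A 91, B 42, E 252, D 317. Eliminate B.
Round 2: C 287, A 133, E 252, D 317. Eliminate A.
Round 3: C 378, E 252, D 359. Eliminate E.

E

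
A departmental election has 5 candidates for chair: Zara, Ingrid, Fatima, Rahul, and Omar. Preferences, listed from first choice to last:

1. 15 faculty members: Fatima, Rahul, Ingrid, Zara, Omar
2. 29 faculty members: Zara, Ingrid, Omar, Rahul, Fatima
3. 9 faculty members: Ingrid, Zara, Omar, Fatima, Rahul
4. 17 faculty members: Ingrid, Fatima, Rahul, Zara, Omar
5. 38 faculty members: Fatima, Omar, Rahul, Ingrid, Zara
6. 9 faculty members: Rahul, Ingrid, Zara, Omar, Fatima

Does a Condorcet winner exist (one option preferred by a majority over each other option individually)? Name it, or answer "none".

none

Checking pairwise contests:
Ingrid beats Zara 88–29.
Rahul beats Ingrid 62–55.
Ingrid beats Fatima 64–53.
Fatima beats Rahul 79–38.
Zara beats Omar 79–38.
Every option loses at least one head-to-head, so there is no Condorcet winner.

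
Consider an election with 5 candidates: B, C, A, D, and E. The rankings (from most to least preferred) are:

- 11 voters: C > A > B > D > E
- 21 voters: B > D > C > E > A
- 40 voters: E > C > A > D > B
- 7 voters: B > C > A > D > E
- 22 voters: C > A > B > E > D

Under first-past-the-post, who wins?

E

First-place votes: B 28, C 33, A 0, D 0, E 40.
E has the most first-place votes.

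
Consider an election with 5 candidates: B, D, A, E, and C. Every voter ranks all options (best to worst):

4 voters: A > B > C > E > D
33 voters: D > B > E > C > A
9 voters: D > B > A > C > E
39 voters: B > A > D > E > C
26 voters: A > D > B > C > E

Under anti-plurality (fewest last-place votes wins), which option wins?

B

Last-place votes: B 0, D 4, A 33, E 35, C 39.
B is ranked last by the fewest voters, so B wins.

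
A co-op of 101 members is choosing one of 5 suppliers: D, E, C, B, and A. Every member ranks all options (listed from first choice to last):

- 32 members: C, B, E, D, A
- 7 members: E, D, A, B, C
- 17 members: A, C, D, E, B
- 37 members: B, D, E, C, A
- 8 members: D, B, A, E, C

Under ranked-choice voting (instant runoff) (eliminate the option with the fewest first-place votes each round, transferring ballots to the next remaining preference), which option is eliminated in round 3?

Round 1: D 8, E 7, C 32, B 37, A 17. Eliminate E.
Round 2: D 15, C 32, B 37, A 17. Eliminate D.
Round 3: C 32, B 45, A 24. Eliminate A.

A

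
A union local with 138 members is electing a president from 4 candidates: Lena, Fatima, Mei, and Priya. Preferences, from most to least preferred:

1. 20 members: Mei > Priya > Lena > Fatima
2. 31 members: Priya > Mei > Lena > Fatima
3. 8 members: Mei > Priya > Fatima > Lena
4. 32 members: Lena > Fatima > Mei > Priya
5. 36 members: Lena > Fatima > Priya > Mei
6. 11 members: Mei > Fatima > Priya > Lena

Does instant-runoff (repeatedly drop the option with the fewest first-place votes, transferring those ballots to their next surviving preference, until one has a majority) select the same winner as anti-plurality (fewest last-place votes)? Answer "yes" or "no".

Instant-runoff — R1 Lena 68, Fatima 0, Mei 39, Priya 31 (Fatima out); R2 Lena 68, Mei 39, Priya 31 (Priya out); R3 Lena 68, Mei 70 (Mei winner). Winner: Mei.
Anti-plurality — last-place votes: Lena 19, Fatima 51, Mei 36, Priya 32. Winner: Lena.
The two methods disagree.

no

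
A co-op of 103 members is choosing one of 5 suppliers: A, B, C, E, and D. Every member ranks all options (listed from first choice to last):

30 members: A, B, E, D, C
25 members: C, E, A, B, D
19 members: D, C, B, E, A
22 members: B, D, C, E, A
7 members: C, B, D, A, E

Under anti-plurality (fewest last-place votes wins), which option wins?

Last-place votes: A 41, B 0, C 30, E 7, D 25.
B is ranked last by the fewest voters, so B wins.

B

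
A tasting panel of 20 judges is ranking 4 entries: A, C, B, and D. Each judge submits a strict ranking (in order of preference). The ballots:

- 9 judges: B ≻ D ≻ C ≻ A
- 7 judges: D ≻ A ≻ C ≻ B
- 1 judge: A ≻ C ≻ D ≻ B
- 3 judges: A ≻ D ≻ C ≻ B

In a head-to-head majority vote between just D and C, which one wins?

D

Voters preferring D to C: 19; preferring C to D: 1.
D wins the head-to-head.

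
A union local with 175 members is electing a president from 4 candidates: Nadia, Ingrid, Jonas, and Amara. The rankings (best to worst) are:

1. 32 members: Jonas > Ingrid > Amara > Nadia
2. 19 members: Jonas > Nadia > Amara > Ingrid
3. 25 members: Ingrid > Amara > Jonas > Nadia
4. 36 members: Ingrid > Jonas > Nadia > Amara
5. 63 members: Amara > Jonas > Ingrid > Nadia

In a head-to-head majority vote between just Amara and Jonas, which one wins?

Amara

Voters preferring Amara to Jonas: 88; preferring Jonas to Amara: 87.
Amara wins the head-to-head.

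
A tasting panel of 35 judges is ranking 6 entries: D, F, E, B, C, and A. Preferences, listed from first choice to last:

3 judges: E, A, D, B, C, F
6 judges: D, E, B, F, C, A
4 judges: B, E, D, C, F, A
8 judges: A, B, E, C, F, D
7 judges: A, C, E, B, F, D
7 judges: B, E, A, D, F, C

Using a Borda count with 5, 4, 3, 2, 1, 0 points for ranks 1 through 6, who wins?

D: 3·3 + 6·5 + 4·3 + 8·0 + 7·0 + 7·2 = 65
F: 3·0 + 6·2 + 4·1 + 8·1 + 7·1 + 7·1 = 38
E: 3·5 + 6·4 + 4·4 + 8·3 + 7·3 + 7·4 = 128
B: 3·2 + 6·3 + 4·5 + 8·4 + 7·2 + 7·5 = 125
C: 3·1 + 6·1 + 4·2 + 8·2 + 7·4 + 7·0 = 61
A: 3·4 + 6·0 + 4·0 + 8·5 + 7·5 + 7·3 = 108
E has the highest Borda score (128).

E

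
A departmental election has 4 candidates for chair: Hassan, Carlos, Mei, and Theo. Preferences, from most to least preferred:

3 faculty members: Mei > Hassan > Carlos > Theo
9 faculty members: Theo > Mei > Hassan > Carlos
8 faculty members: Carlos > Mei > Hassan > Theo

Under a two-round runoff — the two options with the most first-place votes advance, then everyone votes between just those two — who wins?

Carlos

Round 1 first-place votes: Hassan 0, Carlos 8, Mei 3, Theo 9.
Theo and Carlos advance.
Runoff: Theo is preferred to Carlos by 9 voters; Carlos by 11.
Carlos wins the runoff.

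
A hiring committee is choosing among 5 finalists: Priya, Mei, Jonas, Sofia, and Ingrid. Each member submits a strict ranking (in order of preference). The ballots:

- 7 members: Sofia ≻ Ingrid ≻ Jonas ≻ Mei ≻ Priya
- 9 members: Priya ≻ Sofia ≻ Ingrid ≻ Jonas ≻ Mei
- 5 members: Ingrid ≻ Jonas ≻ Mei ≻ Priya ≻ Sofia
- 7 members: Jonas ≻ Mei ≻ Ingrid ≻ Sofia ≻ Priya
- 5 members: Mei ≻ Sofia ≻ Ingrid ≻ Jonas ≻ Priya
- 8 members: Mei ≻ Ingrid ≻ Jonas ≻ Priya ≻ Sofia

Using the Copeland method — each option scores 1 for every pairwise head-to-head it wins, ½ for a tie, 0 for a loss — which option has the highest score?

Ingrid

Priya: beats Sofia; loses to Mei, Jonas, and Ingrid → score 1.
Mei: beats Priya and Sofia; loses to Jonas and Ingrid → score 2.
Jonas: beats Priya and Mei; loses to Sofia and Ingrid → score 2.
Sofia: beats Jonas and Ingrid; loses to Priya and Mei → score 2.
Ingrid: beats Priya, Mei, and Jonas; loses to Sofia → score 3.
Ingrid has the best pairwise record.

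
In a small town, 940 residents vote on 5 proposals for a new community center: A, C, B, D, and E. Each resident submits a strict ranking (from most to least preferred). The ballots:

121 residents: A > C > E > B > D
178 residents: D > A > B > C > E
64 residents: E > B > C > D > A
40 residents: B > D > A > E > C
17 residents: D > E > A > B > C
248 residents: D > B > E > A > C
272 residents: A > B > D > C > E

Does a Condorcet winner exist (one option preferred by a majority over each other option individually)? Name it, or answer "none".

none

Checking pairwise contests:
D beats A 547–393.
A beats C 876–64.
A beats B 588–352.
B beats D 497–443.
A beats E 611–329.
Every option loses at least one head-to-head, so there is no Condorcet winner.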